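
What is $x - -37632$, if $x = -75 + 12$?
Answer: $37569$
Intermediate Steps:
$x = -63$
$x - -37632 = -63 - -37632 = -63 + 37632 = 37569$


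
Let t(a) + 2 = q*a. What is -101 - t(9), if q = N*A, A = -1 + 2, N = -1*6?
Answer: -45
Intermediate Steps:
N = -6
A = 1
q = -6 (q = -6*1 = -6)
t(a) = -2 - 6*a
-101 - t(9) = -101 - (-2 - 6*9) = -101 - (-2 - 54) = -101 - 1*(-56) = -101 + 56 = -45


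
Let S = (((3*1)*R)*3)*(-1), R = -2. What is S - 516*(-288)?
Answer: 148626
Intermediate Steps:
S = 18 (S = (((3*1)*(-2))*3)*(-1) = ((3*(-2))*3)*(-1) = -6*3*(-1) = -18*(-1) = 18)
S - 516*(-288) = 18 - 516*(-288) = 18 + 148608 = 148626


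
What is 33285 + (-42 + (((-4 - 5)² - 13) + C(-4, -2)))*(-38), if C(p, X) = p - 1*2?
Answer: 32525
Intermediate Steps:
C(p, X) = -2 + p (C(p, X) = p - 2 = -2 + p)
33285 + (-42 + (((-4 - 5)² - 13) + C(-4, -2)))*(-38) = 33285 + (-42 + (((-4 - 5)² - 13) + (-2 - 4)))*(-38) = 33285 + (-42 + (((-9)² - 13) - 6))*(-38) = 33285 + (-42 + ((81 - 13) - 6))*(-38) = 33285 + (-42 + (68 - 6))*(-38) = 33285 + (-42 + 62)*(-38) = 33285 + 20*(-38) = 33285 - 760 = 32525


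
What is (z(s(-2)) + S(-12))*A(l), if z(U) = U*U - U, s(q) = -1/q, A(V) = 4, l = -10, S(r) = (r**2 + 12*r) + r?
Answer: -49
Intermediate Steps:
S(r) = r**2 + 13*r
z(U) = U**2 - U
(z(s(-2)) + S(-12))*A(l) = ((-1/(-2))*(-1 - 1/(-2)) - 12*(13 - 12))*4 = ((-1*(-1/2))*(-1 - 1*(-1/2)) - 12*1)*4 = ((-1 + 1/2)/2 - 12)*4 = ((1/2)*(-1/2) - 12)*4 = (-1/4 - 12)*4 = -49/4*4 = -49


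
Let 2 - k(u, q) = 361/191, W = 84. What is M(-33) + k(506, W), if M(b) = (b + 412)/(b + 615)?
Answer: 84611/111162 ≈ 0.76115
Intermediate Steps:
M(b) = (412 + b)/(615 + b)
k(u, q) = 21/191 (k(u, q) = 2 - 361/191 = 21/191)
M(-33) + k(506, W) = (412 - 33)/(615 - 33) + 21/191 = 379/582 + 21/191 = 84611/111162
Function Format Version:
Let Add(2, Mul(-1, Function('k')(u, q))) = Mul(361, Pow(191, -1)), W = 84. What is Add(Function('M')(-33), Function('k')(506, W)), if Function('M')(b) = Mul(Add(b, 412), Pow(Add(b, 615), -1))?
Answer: Rational(84611, 111162) ≈ 0.76115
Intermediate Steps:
Function('M')(b) = Mul(Pow(Add(615, b), -1), Add(412, b)) (Function('M')(b) = Mul(Add(412, b), Pow(Add(615, b), -1)) = Mul(Pow(Add(615, b), -1), Add(412, b)))
Function('k')(u, q) = Rational(21, 191) (Function('k')(u, q) = Add(2, Mul(-1, Mul(361, Pow(191, -1)))) = Add(2, Mul(-1, Mul(361, Rational(1, 191)))) = Add(2, Mul(-1, Rational(361, 191))) = Add(2, Rational(-361, 191)) = Rational(21, 191))
Add(Function('M')(-33), Function('k')(506, W)) = Add(Mul(Pow(Add(615, -33), -1), Add(412, -33)), Rational(21, 191)) = Add(Mul(Pow(582, -1), 379), Rational(21, 191)) = Add(Mul(Rational(1, 582), 379), Rational(21, 191)) = Add(Rational(379, 582), Rational(21, 191)) = Rational(84611, 111162)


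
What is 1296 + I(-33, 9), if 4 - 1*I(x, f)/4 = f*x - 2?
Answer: 2508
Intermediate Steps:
I(x, f) = 24 - 4*f*x (I(x, f) = 16 - 4*(f*x - 2) = 16 - 4*(-2 + f*x) = 16 + (8 - 4*f*x) = 24 - 4*f*x)
1296 + I(-33, 9) = 1296 + (24 - 4*9*(-33)) = 1296 + (24 + 1188) = 1296 + 1212 = 2508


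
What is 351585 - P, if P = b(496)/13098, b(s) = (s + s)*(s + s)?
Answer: 2302038133/6549 ≈ 3.5151e+5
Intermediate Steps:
b(s) = 4*s² (b(s) = (2*s)*(2*s) = 4*s²)
P = 492032/6549 (P = (4*496²)/13098 = (4*246016)*(1/13098) = 984064*(1/13098) = 492032/6549 ≈ 75.131)
351585 - P = 351585 - 1*492032/6549 = 351585 - 492032/6549 = 2302038133/6549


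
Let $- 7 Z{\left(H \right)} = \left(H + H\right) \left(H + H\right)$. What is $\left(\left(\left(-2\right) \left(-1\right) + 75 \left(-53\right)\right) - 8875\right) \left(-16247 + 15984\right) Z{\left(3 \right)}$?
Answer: $- \frac{121644864}{7} \approx -1.7378 \cdot 10^{7}$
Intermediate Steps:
$Z{\left(H \right)} = - \frac{4 H^{2}}{7}$ ($Z{\left(H \right)} = - \frac{\left(H + H\right) \left(H + H\right)}{7} = - \frac{2 H 2 H}{7} = - \frac{4 H^{2}}{7}$)
$\left(\left(\left(-2\right) \left(-1\right) + 75 \left(-53\right)\right) - 8875\right) \left(-16247 + 15984\right) Z{\left(3 \right)} = \left(\left(\left(-2\right) \left(-1\right) + 75 \left(-53\right)\right) - 8875\right) \left(-16247 + 15984\right) \left(- \frac{4 \cdot 3^{2}}{7}\right) = \left(\left(2 - 3975\right) - 8875\right) \left(-263\right) \left(\left(- \frac{4}{7}\right) 9\right) = \left(-3973 - 8875\right) \left(-263\right) \left(- \frac{36}{7}\right) = \left(-12848\right) \left(-263\right) \left(- \frac{36}{7}\right) = 3379024 \left(- \frac{36}{7}\right) = - \frac{121644864}{7}$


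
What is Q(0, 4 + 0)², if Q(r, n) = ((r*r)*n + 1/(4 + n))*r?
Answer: 0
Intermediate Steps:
Q(r, n) = r*(1/(4 + n) + n*r²) (Q(r, n) = (r²*n + 1/(4 + n))*r = (n*r² + 1/(4 + n))*r = (1/(4 + n) + n*r²)*r = r*(1/(4 + n) + n*r²))
Q(0, 4 + 0)² = ((0 + (4 + 0)²*0³ + 4*(4 + 0)*0³)/(4 + (4 + 0)))² = ((0 + 4²*0 + 4*4*0)/(4 + 4))² = ((0 + 16*0 + 0)/8)² = ((0 + 0 + 0)/8)² = ((⅛)*0)² = 0² = 0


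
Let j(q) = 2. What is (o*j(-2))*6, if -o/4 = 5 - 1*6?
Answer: 48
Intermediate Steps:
o = 4 (o = -4*(5 - 1*6) = -4*(5 - 6) = -4*(-1) = 4)
(o*j(-2))*6 = (4*2)*6 = 8*6 = 48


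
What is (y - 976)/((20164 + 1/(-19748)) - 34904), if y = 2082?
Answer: -21841288/291085521 ≈ -0.075034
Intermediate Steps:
(y - 976)/((20164 + 1/(-19748)) - 34904) = (2082 - 976)/((20164 + 1/(-19748)) - 34904) = 1106/((20164 - 1/19748) - 34904) = 1106/(398198671/19748 - 34904) = 1106/(-291085521/19748) = 1106*(-19748/291085521) = -21841288/291085521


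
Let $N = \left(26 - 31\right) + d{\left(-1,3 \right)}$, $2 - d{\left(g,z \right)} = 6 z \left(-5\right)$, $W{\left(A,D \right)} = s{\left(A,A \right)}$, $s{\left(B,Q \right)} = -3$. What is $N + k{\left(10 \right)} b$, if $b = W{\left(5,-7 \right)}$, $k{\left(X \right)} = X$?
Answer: $57$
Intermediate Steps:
$W{\left(A,D \right)} = -3$
$b = -3$
$d{\left(g,z \right)} = 2 + 30 z$ ($d{\left(g,z \right)} = 2 - 6 z \left(-5\right) = 2 - - 30 z = 2 + 30 z$)
$N = 87$ ($N = \left(26 - 31\right) + \left(2 + 30 \cdot 3\right) = -5 + \left(2 + 90\right) = -5 + 92 = 87$)
$N + k{\left(10 \right)} b = 87 + 10 \left(-3\right) = 87 - 30 = 57$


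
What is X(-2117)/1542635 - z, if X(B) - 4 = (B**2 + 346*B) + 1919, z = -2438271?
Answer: 752273187043/308527 ≈ 2.4383e+6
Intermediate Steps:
X(B) = 1923 + B**2 + 346*B (X(B) = 4 + ((B**2 + 346*B) + 1919) = 4 + (1919 + B**2 + 346*B) = 1923 + B**2 + 346*B)
X(-2117)/1542635 - z = (1923 + (-2117)**2 + 346*(-2117))/1542635 - 1*(-2438271) = (1923 + 4481689 - 732482)*(1/1542635) + 2438271 = 3751130*(1/1542635) + 2438271 = 750226/308527 + 2438271 = 752273187043/308527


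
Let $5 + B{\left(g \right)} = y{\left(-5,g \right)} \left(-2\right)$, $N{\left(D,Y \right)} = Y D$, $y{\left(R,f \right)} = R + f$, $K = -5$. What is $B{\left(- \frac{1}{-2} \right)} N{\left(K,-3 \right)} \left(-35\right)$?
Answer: $-2100$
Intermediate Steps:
$N{\left(D,Y \right)} = D Y$
$B{\left(g \right)} = 5 - 2 g$ ($B{\left(g \right)} = -5 + \left(-5 + g\right) \left(-2\right) = -5 - \left(-10 + 2 g\right) = 5 - 2 g$)
$B{\left(- \frac{1}{-2} \right)} N{\left(K,-3 \right)} \left(-35\right) = \left(5 - 2 \left(- \frac{1}{-2}\right)\right) \left(\left(-5\right) \left(-3\right)\right) \left(-35\right) = \left(5 - 2 \left(\left(-1\right) \left(- \frac{1}{2}\right)\right)\right) 15 \left(-35\right) = \left(5 - 1\right) 15 \left(-35\right) = 4 \cdot 15 \left(-35\right) = 60 \left(-35\right) = -2100$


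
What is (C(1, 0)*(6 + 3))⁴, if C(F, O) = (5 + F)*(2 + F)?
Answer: 688747536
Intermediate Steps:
C(F, O) = (2 + F)*(5 + F)
(C(1, 0)*(6 + 3))⁴ = ((10 + 1² + 7*1)*(6 + 3))⁴ = ((10 + 1 + 7)*9)⁴ = (18*9)⁴ = 162⁴ = 688747536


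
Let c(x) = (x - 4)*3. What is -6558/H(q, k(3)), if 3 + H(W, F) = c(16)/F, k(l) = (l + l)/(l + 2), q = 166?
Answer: -2186/9 ≈ -242.89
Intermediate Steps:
k(l) = 2*l/(2 + l) (k(l) = (2*l)/(2 + l) = 2*l/(2 + l))
c(x) = -12 + 3*x (c(x) = (-4 + x)*3 = -12 + 3*x)
H(W, F) = -3 + 36/F (H(W, F) = -3 + (-12 + 3*16)/F = -3 + (-12 + 48)/F = -3 + 36/F)
-6558/H(q, k(3)) = -6558/(-3 + 36/((2*3/(2 + 3)))) = -6558/(-3 + 36/((2*3/5))) = -6558/(-3 + 36/((2*3*(⅕)))) = -6558/(-3 + 36/(6/5)) = -6558/(-3 + 36*(⅚)) = -6558/(-3 + 30) = -6558/27 = -6558*1/27 = -2186/9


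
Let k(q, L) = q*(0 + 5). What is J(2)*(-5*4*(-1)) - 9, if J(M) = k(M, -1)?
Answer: 191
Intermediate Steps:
k(q, L) = 5*q (k(q, L) = q*5 = 5*q)
J(M) = 5*M
J(2)*(-5*4*(-1)) - 9 = (5*2)*(-5*4*(-1)) - 9 = 10*(-20*(-1)) - 9 = 10*20 - 9 = 200 - 9 = 191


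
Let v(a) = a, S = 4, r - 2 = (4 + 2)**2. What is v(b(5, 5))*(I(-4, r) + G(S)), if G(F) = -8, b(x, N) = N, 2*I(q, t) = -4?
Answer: -50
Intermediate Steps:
r = 38 (r = 2 + (4 + 2)**2 = 2 + 6**2 = 2 + 36 = 38)
I(q, t) = -2 (I(q, t) = (1/2)*(-4) = -2)
v(b(5, 5))*(I(-4, r) + G(S)) = 5*(-2 - 8) = 5*(-10) = -50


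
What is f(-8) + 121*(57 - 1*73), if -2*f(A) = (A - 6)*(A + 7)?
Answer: -1943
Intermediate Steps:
f(A) = -(-6 + A)*(7 + A)/2 (f(A) = -(A - 6)*(A + 7)/2 = -(-6 + A)*(7 + A)/2)
f(-8) + 121*(57 - 1*73) = (21 - ½*(-8) - ½*(-8)²) + 121*(57 - 1*73) = (21 + 4 - ½*64) + 121*(57 - 73) = (21 + 4 - 32) + 121*(-16) = -7 - 1936 = -1943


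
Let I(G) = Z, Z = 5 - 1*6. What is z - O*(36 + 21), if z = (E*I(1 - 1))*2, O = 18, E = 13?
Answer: -1052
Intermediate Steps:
Z = -1 (Z = 5 - 6 = -1)
I(G) = -1
z = -26 (z = (13*(-1))*2 = -13*2 = -26)
z - O*(36 + 21) = -26 - 18*(36 + 21) = -26 - 18*57 = -26 - 1*1026 = -26 - 1026 = -1052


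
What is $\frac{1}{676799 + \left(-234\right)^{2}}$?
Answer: $\frac{1}{731555} \approx 1.367 \cdot 10^{-6}$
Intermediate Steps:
$\frac{1}{676799 + \left(-234\right)^{2}} = \frac{1}{676799 + 54756} = \frac{1}{731555}$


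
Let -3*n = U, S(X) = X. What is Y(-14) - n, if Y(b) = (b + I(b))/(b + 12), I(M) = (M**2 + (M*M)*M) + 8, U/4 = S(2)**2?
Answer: 3847/3 ≈ 1282.3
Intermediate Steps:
U = 16 (U = 4*2**2 = 4*4 = 16)
n = -16/3 (n = -1/3*16 = -16/3 ≈ -5.3333)
I(M) = 8 + M**2 + M**3 (I(M) = (M**2 + M**2*M) + 8 = (M**2 + M**3) + 8 = 8 + M**2 + M**3)
Y(b) = (8 + b + b**2 + b**3)/(12 + b) (Y(b) = (b + (8 + b**2 + b**3))/(b + 12) = (8 + b + b**2 + b**3)/(12 + b))
Y(-14) - n = (8 - 14 + (-14)**2 + (-14)**3)/(12 - 14) - 1*(-16/3) = (8 - 14 + 196 - 2744)/(-2) + 16/3 = -1/2*(-2554) + 16/3 = 1277 + 16/3 = 3847/3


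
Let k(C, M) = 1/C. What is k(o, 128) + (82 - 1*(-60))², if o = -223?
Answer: 4496571/223 ≈ 20164.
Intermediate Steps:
k(o, 128) + (82 - 1*(-60))² = 1/(-223) + (82 - 1*(-60))² = -1/223 + (82 + 60)² = -1/223 + 142² = -1/223 + 20164 = 4496571/223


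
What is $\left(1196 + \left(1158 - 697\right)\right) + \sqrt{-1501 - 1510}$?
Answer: $1657 + i \sqrt{3011} \approx 1657.0 + 54.873 i$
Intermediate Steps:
$\left(1196 + \left(1158 - 697\right)\right) + \sqrt{-1501 - 1510} = \left(1196 + \left(1158 - 697\right)\right) + \sqrt{-3011} = \left(1196 + 461\right) + i \sqrt{3011} = 1657 + i \sqrt{3011}$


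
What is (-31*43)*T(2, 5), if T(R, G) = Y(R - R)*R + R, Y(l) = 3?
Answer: -10664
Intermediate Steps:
T(R, G) = 4*R (T(R, G) = 3*R + R = 4*R)
(-31*43)*T(2, 5) = (-31*43)*(4*2) = -1333*8 = -10664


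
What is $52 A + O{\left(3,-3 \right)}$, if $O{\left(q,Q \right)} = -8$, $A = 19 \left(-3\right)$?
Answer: $-2972$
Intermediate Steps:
$A = -57$
$52 A + O{\left(3,-3 \right)} = 52 \left(-57\right) - 8 = -2964 - 8 = -2972$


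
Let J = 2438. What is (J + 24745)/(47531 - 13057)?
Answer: 27183/34474 ≈ 0.78851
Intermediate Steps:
(J + 24745)/(47531 - 13057) = (2438 + 24745)/(47531 - 13057) = 27183/34474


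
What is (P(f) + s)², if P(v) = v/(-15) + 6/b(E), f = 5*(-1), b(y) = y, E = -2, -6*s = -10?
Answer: 1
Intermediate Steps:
s = 5/3 (s = -⅙*(-10) = 5/3 ≈ 1.6667)
f = -5
P(v) = -3 - v/15 (P(v) = v/(-15) + 6/(-2) = v*(-1/15) + 6*(-½) = -v/15 - 3 = -3 - v/15)
(P(f) + s)² = ((-3 - 1/15*(-5)) + 5/3)² = ((-3 + ⅓) + 5/3)² = (-8/3 + 5/3)² = (-1)² = 1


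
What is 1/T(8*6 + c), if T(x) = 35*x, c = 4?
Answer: 1/1820 ≈ 0.00054945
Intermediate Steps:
1/T(8*6 + c) = 1/(35*(8*6 + 4)) = 1/(35*(48 + 4)) = 1/(35*52) = 1/1820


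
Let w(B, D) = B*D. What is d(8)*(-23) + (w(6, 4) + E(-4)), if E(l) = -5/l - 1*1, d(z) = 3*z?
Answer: -2111/4 ≈ -527.75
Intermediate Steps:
E(l) = -1 - 5/l (E(l) = -5/l - 1 = -1 - 5/l)
d(8)*(-23) + (w(6, 4) + E(-4)) = (3*8)*(-23) + (6*4 + (-5 - 1*(-4))/(-4)) = 24*(-23) + (24 - (-5 + 4)/4) = -552 + (24 - ¼*(-1)) = -552 + (24 + ¼) = -552 + 97/4 = -2111/4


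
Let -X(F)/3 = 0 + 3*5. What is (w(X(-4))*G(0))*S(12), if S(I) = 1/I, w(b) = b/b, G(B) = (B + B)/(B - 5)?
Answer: 0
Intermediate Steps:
G(B) = 2*B/(-5 + B) (G(B) = (2*B)/(-5 + B) = 2*B/(-5 + B))
X(F) = -45 (X(F) = -3*(0 + 3*5) = -3*(0 + 15) = -3*15 = -45)
w(b) = 1
(w(X(-4))*G(0))*S(12) = (1*(2*0/(-5 + 0)))/12 = (1*(2*0/(-5)))*(1/12) = (1*(2*0*(-⅕)))*(1/12) = (1*0)*(1/12) = 0*(1/12) = 0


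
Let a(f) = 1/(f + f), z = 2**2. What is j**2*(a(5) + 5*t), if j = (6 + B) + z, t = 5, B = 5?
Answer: 11295/2 ≈ 5647.5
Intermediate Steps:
z = 4
a(f) = 1/(2*f)
j = 15 (j = (6 + 5) + 4 = 11 + 4 = 15)
j**2*(a(5) + 5*t) = 15**2*((1/2)/5 + 5*5) = 225*((1/2)*(1/5) + 25) = 225*(1/10 + 25) = 225*(251/10) = 11295/2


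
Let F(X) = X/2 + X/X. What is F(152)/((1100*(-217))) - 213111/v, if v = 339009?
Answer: -220327703/350309300 ≈ -0.62895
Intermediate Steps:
F(X) = 1 + X/2 (F(X) = X*(1/2) + 1 = X/2 + 1 = 1 + X/2)
F(152)/((1100*(-217))) - 213111/v = (1 + (1/2)*152)/((1100*(-217))) - 213111/339009 = (1 + 76)/(-238700) - 213111*1/339009 = 77*(-1/238700) - 71037/113003 = -1/3100 - 71037/113003 = -220327703/350309300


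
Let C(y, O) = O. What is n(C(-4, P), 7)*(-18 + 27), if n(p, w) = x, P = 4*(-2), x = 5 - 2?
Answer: 27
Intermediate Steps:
x = 3
P = -8
n(p, w) = 3
n(C(-4, P), 7)*(-18 + 27) = 3*(-18 + 27) = 3*9 = 27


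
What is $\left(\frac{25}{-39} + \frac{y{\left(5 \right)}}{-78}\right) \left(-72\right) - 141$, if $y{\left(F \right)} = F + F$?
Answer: $- \frac{1113}{13} \approx -85.615$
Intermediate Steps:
$y{\left(F \right)} = 2 F$
$\left(\frac{25}{-39} + \frac{y{\left(5 \right)}}{-78}\right) \left(-72\right) - 141 = \left(\frac{25}{-39} + \frac{2 \cdot 5}{-78}\right) \left(-72\right) - 141 = \left(25 \left(- \frac{1}{39}\right) + 10 \left(- \frac{1}{78}\right)\right) \left(-72\right) - 141 = \left(- \frac{25}{39} - \frac{5}{39}\right) \left(-72\right) - 141 = \left(- \frac{10}{13}\right) \left(-72\right) - 141 = \frac{720}{13} - 141 = - \frac{1113}{13}$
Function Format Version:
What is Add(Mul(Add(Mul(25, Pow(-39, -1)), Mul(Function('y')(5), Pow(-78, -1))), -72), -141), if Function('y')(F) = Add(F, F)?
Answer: Rational(-1113, 13) ≈ -85.615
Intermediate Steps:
Function('y')(F) = Mul(2, F)
Add(Mul(Add(Mul(25, Pow(-39, -1)), Mul(Function('y')(5), Pow(-78, -1))), -72), -141) = Add(Mul(Add(Mul(25, Pow(-39, -1)), Mul(Mul(2, 5), Pow(-78, -1))), -72), -141) = Add(Mul(Add(Mul(25, Rational(-1, 39)), Mul(10, Rational(-1, 78))), -72), -141) = Add(Mul(Add(Rational(-25, 39), Rational(-5, 39)), -72), -141) = Add(Mul(Rational(-10, 13), -72), -141) = Add(Rational(720, 13), -141) = Rational(-1113, 13)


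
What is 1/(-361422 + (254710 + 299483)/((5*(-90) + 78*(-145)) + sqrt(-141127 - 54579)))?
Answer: -1854112775956/670204399794126699 + 431039*I*sqrt(3994)/2010613199382380097 ≈ -2.7665e-6 + 1.3549e-11*I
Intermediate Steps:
1/(-361422 + (254710 + 299483)/((5*(-90) + 78*(-145)) + sqrt(-141127 - 54579))) = 1/(-361422 + 554193/((-450 - 11310) + sqrt(-195706))) = 1/(-361422 + 554193/(-11760 + 7*I*sqrt(3994)))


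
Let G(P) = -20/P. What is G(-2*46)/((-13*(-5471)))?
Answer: 5/1635829 ≈ 3.0566e-6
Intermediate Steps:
G(-2*46)/((-13*(-5471))) = (-20/((-2*46)))/((-13*(-5471))) = -20/(-92)/71123 = -20*(-1/92)*(1/71123) = (5/23)*(1/71123) = 5/1635829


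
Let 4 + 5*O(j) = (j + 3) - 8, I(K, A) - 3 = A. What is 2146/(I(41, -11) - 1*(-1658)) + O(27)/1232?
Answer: 60223/46200 ≈ 1.3035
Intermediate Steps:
I(K, A) = 3 + A
O(j) = -9/5 + j/5 (O(j) = -⅘ + ((j + 3) - 8)/5 = -⅘ + ((3 + j) - 8)/5 = -⅘ + (-5 + j)/5 = -⅘ + (-1 + j/5) = -9/5 + j/5)
2146/(I(41, -11) - 1*(-1658)) + O(27)/1232 = 2146/((3 - 11) - 1*(-1658)) + (-9/5 + (⅕)*27)/1232 = 2146/(-8 + 1658) + (-9/5 + 27/5)*(1/1232) = 2146/1650 + (18/5)*(1/1232) = 2146*(1/1650) + 9/3080 = 1073/825 + 9/3080 = 60223/46200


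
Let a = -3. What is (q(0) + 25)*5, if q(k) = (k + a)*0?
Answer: 125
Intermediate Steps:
q(k) = 0 (q(k) = (k - 3)*0 = (-3 + k)*0 = 0)
(q(0) + 25)*5 = (0 + 25)*5 = 25*5 = 125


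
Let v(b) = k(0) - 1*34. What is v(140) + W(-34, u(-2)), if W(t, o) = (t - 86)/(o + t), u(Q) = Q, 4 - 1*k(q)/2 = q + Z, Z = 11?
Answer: -134/3 ≈ -44.667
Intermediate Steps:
k(q) = -14 - 2*q (k(q) = 8 - 2*(q + 11) = 8 - 2*(11 + q) = 8 + (-22 - 2*q) = -14 - 2*q)
v(b) = -48 (v(b) = (-14 - 2*0) - 1*34 = (-14 + 0) - 34 = -14 - 34 = -48)
W(t, o) = (-86 + t)/(o + t)
v(140) + W(-34, u(-2)) = -48 + (-86 - 34)/(-2 - 34) = -48 - 120/(-36) = -48 - 1/36*(-120) = -48 + 10/3 = -134/3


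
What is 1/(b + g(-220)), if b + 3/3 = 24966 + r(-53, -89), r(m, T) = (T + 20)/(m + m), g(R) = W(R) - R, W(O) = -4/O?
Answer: 5830/146832451 ≈ 3.9705e-5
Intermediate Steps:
g(R) = -R - 4/R (g(R) = -4/R - R = -R - 4/R)
r(m, T) = (20 + T)/(2*m) (r(m, T) = (20 + T)/((2*m)) = (20 + T)*(1/(2*m)) = (20 + T)/(2*m))
b = 2646359/106 (b = -1 + (24966 + (1/2)*(20 - 89)/(-53)) = -1 + (24966 + (1/2)*(-1/53)*(-69)) = -1 + (24966 + 69/106) = -1 + 2646465/106 = 2646359/106 ≈ 24966.)
1/(b + g(-220)) = 1/(2646359/106 + (-1*(-220) - 4/(-220))) = 1/(2646359/106 + (220 - 4*(-1/220))) = 1/(2646359/106 + (220 + 1/55)) = 1/(2646359/106 + 12101/55) = 1/(146832451/5830) = 5830/146832451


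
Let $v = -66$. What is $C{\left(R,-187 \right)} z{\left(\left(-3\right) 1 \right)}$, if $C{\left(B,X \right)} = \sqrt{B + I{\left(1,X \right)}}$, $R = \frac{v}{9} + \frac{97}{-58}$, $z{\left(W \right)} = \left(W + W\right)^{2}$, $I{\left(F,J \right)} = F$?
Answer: $\frac{6 i \sqrt{242382}}{29} \approx 101.86 i$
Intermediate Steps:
$z{\left(W \right)} = 4 W^{2}$ ($z{\left(W \right)} = \left(2 W\right)^{2} = 4 W^{2}$)
$R = - \frac{1567}{174}$ ($R = - \frac{66}{9} + \frac{97}{-58} = \left(-66\right) \frac{1}{9} + 97 \left(- \frac{1}{58}\right) = - \frac{22}{3} - \frac{97}{58} = - \frac{1567}{174} \approx -9.0058$)
$C{\left(B,X \right)} = \sqrt{1 + B}$ ($C{\left(B,X \right)} = \sqrt{B + 1} = \sqrt{1 + B}$)
$C{\left(R,-187 \right)} z{\left(\left(-3\right) 1 \right)} = \sqrt{1 - \frac{1567}{174}} \cdot 4 \left(\left(-3\right) 1\right)^{2} = \sqrt{- \frac{1393}{174}} \cdot 4 \left(-3\right)^{2} = \frac{i \sqrt{242382}}{174} \cdot 4 \cdot 9 = \frac{i \sqrt{242382}}{174} \cdot 36 = \frac{6 i \sqrt{242382}}{29}$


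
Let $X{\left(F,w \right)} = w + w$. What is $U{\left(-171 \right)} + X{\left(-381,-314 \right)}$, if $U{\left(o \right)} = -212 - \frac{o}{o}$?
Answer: $-841$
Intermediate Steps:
$X{\left(F,w \right)} = 2 w$
$U{\left(o \right)} = -213$ ($U{\left(o \right)} = -212 - 1 = -213$)
$U{\left(-171 \right)} + X{\left(-381,-314 \right)} = -213 + 2 \left(-314\right) = -213 - 628 = -841$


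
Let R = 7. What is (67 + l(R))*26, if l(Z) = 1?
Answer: 1768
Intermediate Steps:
(67 + l(R))*26 = (67 + 1)*26 = 68*26 = 1768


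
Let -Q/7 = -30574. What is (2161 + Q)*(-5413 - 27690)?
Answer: -7156173437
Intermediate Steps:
Q = 214018 (Q = -7*(-30574) = 214018)
(2161 + Q)*(-5413 - 27690) = (2161 + 214018)*(-5413 - 27690) = 216179*(-33103) = -7156173437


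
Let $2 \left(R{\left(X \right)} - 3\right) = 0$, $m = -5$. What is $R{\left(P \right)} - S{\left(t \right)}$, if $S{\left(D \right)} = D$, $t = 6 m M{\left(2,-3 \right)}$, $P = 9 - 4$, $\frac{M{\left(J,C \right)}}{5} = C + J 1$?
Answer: $-147$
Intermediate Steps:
$M{\left(J,C \right)} = 5 C + 5 J$ ($M{\left(J,C \right)} = 5 \left(C + J 1\right) = 5 \left(C + J\right) = 5 C + 5 J$)
$P = 5$
$t = 150$ ($t = 6 \left(-5\right) \left(5 \left(-3\right) + 5 \cdot 2\right) = - 30 \left(-15 + 10\right) = \left(-30\right) \left(-5\right) = 150$)
$R{\left(X \right)} = 3$ ($R{\left(X \right)} = 3 + \frac{1}{2} \cdot 0 = 3 + 0 = 3$)
$R{\left(P \right)} - S{\left(t \right)} = 3 - 150 = -147$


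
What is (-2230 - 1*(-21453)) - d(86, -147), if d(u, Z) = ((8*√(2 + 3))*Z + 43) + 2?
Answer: 19178 + 1176*√5 ≈ 21808.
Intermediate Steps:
d(u, Z) = 45 + 8*Z*√5 (d(u, Z) = ((8*√5)*Z + 43) + 2 = (8*Z*√5 + 43) + 2 = (43 + 8*Z*√5) + 2 = 45 + 8*Z*√5)
(-2230 - 1*(-21453)) - d(86, -147) = (-2230 - 1*(-21453)) - (45 + 8*(-147)*√5) = (-2230 + 21453) - (45 - 1176*√5) = 19223 + (-45 + 1176*√5) = 19178 + 1176*√5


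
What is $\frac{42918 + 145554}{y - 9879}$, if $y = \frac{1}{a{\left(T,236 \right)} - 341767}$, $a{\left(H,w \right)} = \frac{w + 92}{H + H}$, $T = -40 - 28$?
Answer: $- \frac{1095037397760}{57397780337} \approx -19.078$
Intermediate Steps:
$T = -68$ ($T = -40 - 28 = -68$)
$a{\left(H,w \right)} = \frac{92 + w}{2 H}$
$y = - \frac{17}{5810080}$ ($y = \frac{1}{\frac{92 + 236}{2 \left(-68\right)} - 341767} = \frac{1}{\frac{1}{2} \left(- \frac{1}{68}\right) 328 - 341767} = \frac{1}{- \frac{41}{17} - 341767} = \frac{1}{- \frac{5810080}{17}} = - \frac{17}{5810080} \approx -2.9259 \cdot 10^{-6}$)
$\frac{42918 + 145554}{y - 9879} = \frac{42918 + 145554}{- \frac{17}{5810080} - 9879} = \frac{188472}{- \frac{57397780337}{5810080}} = 188472 \left(- \frac{5810080}{57397780337}\right) = - \frac{1095037397760}{57397780337}$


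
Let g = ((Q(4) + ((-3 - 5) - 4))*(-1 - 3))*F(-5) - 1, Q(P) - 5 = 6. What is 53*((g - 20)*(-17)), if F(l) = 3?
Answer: 8109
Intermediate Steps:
Q(P) = 11 (Q(P) = 5 + 6 = 11)
g = 11 (g = ((11 + ((-3 - 5) - 4))*(-1 - 3))*3 - 1 = ((11 + (-8 - 4))*(-4))*3 - 1 = ((11 - 12)*(-4))*3 - 1 = -1*(-4)*3 - 1 = 4*3 - 1 = 12 - 1 = 11)
53*((g - 20)*(-17)) = 53*((11 - 20)*(-17)) = 53*(-9*(-17)) = 53*153 = 8109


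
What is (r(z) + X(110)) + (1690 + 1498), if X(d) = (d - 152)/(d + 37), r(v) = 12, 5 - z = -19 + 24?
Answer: 22398/7 ≈ 3199.7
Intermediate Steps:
z = 0 (z = 5 - (-19 + 24) = 5 - 1*5 = 5 - 5 = 0)
X(d) = (-152 + d)/(37 + d)
(r(z) + X(110)) + (1690 + 1498) = (12 + (-152 + 110)/(37 + 110)) + (1690 + 1498) = (12 - 42/147) + 3188 = (12 + (1/147)*(-42)) + 3188 = (12 - 2/7) + 3188 = 82/7 + 3188 = 22398/7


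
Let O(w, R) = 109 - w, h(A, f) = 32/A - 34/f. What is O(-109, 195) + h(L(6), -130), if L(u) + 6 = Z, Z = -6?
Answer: 42041/195 ≈ 215.59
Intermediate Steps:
L(u) = -12 (L(u) = -6 - 6 = -12)
h(A, f) = -34/f + 32/A
O(-109, 195) + h(L(6), -130) = (109 - 1*(-109)) + (-34/(-130) + 32/(-12)) = (109 + 109) + (-34*(-1/130) + 32*(-1/12)) = 218 + (17/65 - 8/3) = 218 - 469/195 = 42041/195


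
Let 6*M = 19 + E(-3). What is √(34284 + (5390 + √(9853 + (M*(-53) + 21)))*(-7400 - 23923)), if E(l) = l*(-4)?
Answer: √(-675186744 - 20882*√345606)/2 ≈ 13110.0*I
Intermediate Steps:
E(l) = -4*l
M = 31/6 (M = (19 - 4*(-3))/6 = (19 + 12)/6 = (⅙)*31 = 31/6 ≈ 5.1667)
√(34284 + (5390 + √(9853 + (M*(-53) + 21)))*(-7400 - 23923)) = √(34284 + (5390 + √(9853 + ((31/6)*(-53) + 21)))*(-7400 - 23923)) = √(34284 + (5390 + √(9853 + (-1643/6 + 21)))*(-31323)) = √(34284 + (5390 + √(9853 - 1517/6))*(-31323)) = √(34284 + (5390 + √(57601/6))*(-31323)) = √(34284 + (5390 + √345606/6)*(-31323)) = √(34284 + (-168830970 - 10441*√345606/2)) = √(-168796686 - 10441*√345606/2)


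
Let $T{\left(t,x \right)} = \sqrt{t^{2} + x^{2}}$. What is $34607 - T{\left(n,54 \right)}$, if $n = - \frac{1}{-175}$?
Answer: $34607 - \frac{\sqrt{89302501}}{175} \approx 34553.0$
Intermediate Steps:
$n = \frac{1}{175}$ ($n = \left(-1\right) \left(- \frac{1}{175}\right) = \frac{1}{175} \approx 0.0057143$)
$34607 - T{\left(n,54 \right)} = 34607 - \sqrt{\left(\frac{1}{175}\right)^{2} + 54^{2}} = 34607 - \sqrt{\frac{1}{30625} + 2916} = 34607 - \sqrt{\frac{89302501}{30625}} = 34607 - \frac{\sqrt{89302501}}{175}$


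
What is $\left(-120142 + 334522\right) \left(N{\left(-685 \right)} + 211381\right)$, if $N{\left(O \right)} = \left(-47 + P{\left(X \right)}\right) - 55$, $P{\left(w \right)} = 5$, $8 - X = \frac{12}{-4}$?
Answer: $45295063920$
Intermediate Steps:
$X = 11$ ($X = 8 - \frac{12}{-4} = 8 - 12 \left(- \frac{1}{4}\right) = 8 - -3 = 8 + 3 = 11$)
$N{\left(O \right)} = -97$ ($N{\left(O \right)} = \left(-47 + 5\right) - 55 = -42 - 55 = -97$)
$\left(-120142 + 334522\right) \left(N{\left(-685 \right)} + 211381\right) = \left(-120142 + 334522\right) \left(-97 + 211381\right) = 214380 \cdot 211284 = 45295063920$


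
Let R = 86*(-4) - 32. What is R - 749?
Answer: -1125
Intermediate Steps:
R = -376 (R = -344 - 32 = -376)
R - 749 = -376 - 749 = -1125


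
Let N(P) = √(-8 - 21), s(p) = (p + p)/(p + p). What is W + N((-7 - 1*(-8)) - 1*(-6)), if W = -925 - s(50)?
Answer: -926 + I*√29 ≈ -926.0 + 5.3852*I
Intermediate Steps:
s(p) = 1 (s(p) = (2*p)/((2*p)) = (2*p)*(1/(2*p)) = 1)
N(P) = I*√29 (N(P) = √(-29) = I*√29)
W = -926 (W = -925 - 1*1 = -925 - 1 = -926)
W + N((-7 - 1*(-8)) - 1*(-6)) = -926 + I*√29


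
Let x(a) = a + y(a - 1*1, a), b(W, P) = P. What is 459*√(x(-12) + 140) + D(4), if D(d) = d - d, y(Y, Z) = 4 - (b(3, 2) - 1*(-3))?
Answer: 459*√127 ≈ 5172.7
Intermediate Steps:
y(Y, Z) = -1 (y(Y, Z) = 4 - (2 - 1*(-3)) = 4 - (2 + 3) = 4 - 1*5 = 4 - 5 = -1)
D(d) = 0
x(a) = -1 + a (x(a) = a - 1 = -1 + a)
459*√(x(-12) + 140) + D(4) = 459*√((-1 - 12) + 140) + 0 = 459*√(-13 + 140) + 0 = 459*√127 + 0 = 459*√127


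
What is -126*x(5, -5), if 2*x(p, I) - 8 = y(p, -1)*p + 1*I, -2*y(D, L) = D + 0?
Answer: 1197/2 ≈ 598.50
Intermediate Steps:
y(D, L) = -D/2 (y(D, L) = -(D + 0)/2 = -D/2)
x(p, I) = 4 + I/2 - p²/4 (x(p, I) = 4 + ((-p/2)*p + 1*I)/2 = 4 + (-p²/2 + I)/2 = 4 + (I - p²/2)/2 = 4 + (I/2 - p²/4) = 4 + I/2 - p²/4)
-126*x(5, -5) = -126*(4 + (½)*(-5) - ¼*5²) = -126*(4 - 5/2 - ¼*25) = -126*(4 - 5/2 - 25/4) = -126*(-19/4) = 1197/2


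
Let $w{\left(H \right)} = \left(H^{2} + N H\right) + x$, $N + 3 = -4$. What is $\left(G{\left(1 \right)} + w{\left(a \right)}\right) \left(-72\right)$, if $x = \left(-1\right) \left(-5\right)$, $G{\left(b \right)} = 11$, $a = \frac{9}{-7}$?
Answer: $- \frac{94032}{49} \approx -1919.0$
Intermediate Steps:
$a = - \frac{9}{7}$ ($a = 9 \left(- \frac{1}{7}\right) = - \frac{9}{7} \approx -1.2857$)
$x = 5$
$N = -7$ ($N = -3 - 4 = -7$)
$w{\left(H \right)} = 5 + H^{2} - 7 H$ ($w{\left(H \right)} = \left(H^{2} - 7 H\right) + 5 = 5 + H^{2} - 7 H$)
$\left(G{\left(1 \right)} + w{\left(a \right)}\right) \left(-72\right) = \left(11 + \left(5 + \left(- \frac{9}{7}\right)^{2} - -9\right)\right) \left(-72\right) = \left(11 + \left(5 + \frac{81}{49} + 9\right)\right) \left(-72\right) = \left(11 + \frac{767}{49}\right) \left(-72\right) = \frac{1306}{49} \left(-72\right) = - \frac{94032}{49}$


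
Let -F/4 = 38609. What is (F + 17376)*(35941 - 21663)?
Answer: -1956942680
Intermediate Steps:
F = -154436 (F = -4*38609 = -154436)
(F + 17376)*(35941 - 21663) = (-154436 + 17376)*(35941 - 21663) = -137060*14278 = -1956942680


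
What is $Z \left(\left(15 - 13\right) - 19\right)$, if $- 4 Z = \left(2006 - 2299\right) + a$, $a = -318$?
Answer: $- \frac{10387}{4} \approx -2596.8$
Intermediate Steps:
$Z = \frac{611}{4}$ ($Z = - \frac{\left(2006 - 2299\right) - 318}{4} = - \frac{-293 - 318}{4} = \left(- \frac{1}{4}\right) \left(-611\right) = \frac{611}{4} \approx 152.75$)
$Z \left(\left(15 - 13\right) - 19\right) = \frac{611 \left(\left(15 - 13\right) - 19\right)}{4} = \frac{611 \left(2 - 19\right)}{4} = \frac{611}{4} \left(-17\right) = - \frac{10387}{4}$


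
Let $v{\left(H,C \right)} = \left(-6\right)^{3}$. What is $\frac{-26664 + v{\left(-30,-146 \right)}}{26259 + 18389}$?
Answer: $- \frac{3360}{5581} \approx -0.60204$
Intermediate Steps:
$v{\left(H,C \right)} = -216$
$\frac{-26664 + v{\left(-30,-146 \right)}}{26259 + 18389} = \frac{-26664 - 216}{26259 + 18389} = - \frac{26880}{44648} = \left(-26880\right) \frac{1}{44648} = - \frac{3360}{5581}$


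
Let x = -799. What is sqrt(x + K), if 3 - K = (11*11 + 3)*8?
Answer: 2*I*sqrt(447) ≈ 42.285*I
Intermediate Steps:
K = -989 (K = 3 - (11*11 + 3)*8 = 3 - (121 + 3)*8 = 3 - 124*8 = 3 - 1*992 = 3 - 992 = -989)
sqrt(x + K) = sqrt(-799 - 989) = sqrt(-1788) = 2*I*sqrt(447)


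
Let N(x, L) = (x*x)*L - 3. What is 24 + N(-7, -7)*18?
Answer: -6204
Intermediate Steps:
N(x, L) = -3 + L*x**2 (N(x, L) = x**2*L - 3 = L*x**2 - 3 = -3 + L*x**2)
24 + N(-7, -7)*18 = 24 + (-3 - 7*(-7)**2)*18 = 24 + (-3 - 7*49)*18 = 24 + (-3 - 343)*18 = 24 - 346*18 = 24 - 6228 = -6204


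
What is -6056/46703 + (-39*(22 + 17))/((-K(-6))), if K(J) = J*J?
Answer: 7868583/186812 ≈ 42.120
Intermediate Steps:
K(J) = J²
-6056/46703 + (-39*(22 + 17))/((-K(-6))) = -6056/46703 + (-39*(22 + 17))/((-1*(-6)²)) = -6056*1/46703 + (-39*39)/((-1*36)) = -6056/46703 - 1521/(-36) = -6056/46703 - 1521*(-1/36) = -6056/46703 + 169/4 = 7868583/186812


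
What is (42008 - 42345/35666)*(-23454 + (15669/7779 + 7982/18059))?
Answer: -1645287456990189953545/1670131318342 ≈ -9.8512e+8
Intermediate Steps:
(42008 - 42345/35666)*(-23454 + (15669/7779 + 7982/18059)) = (42008 - 42345*1/35666)*(-23454 + (15669*(1/7779) + 7982*(1/18059))) = (42008 - 42345/35666)*(-23454 + (5223/2593 + 7982/18059)) = 1498214983*(-23454 + 115019483/46826987)/35666 = (1498214983/35666)*(-1098165133615/46826987) = -1645287456990189953545/1670131318342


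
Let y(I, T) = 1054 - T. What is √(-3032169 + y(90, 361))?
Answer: 2*I*√757869 ≈ 1741.1*I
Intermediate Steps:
√(-3032169 + y(90, 361)) = √(-3032169 + (1054 - 1*361)) = √(-3032169 + (1054 - 361)) = √(-3032169 + 693) = √(-3031476) = 2*I*√757869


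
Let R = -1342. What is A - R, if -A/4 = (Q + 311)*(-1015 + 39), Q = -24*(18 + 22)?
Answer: -2532354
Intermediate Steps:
Q = -960 (Q = -24*40 = -960)
A = -2533696 (A = -4*(-960 + 311)*(-1015 + 39) = -(-2596)*(-976) = -4*633424 = -2533696)
A - R = -2533696 - 1*(-1342) = -2533696 + 1342 = -2532354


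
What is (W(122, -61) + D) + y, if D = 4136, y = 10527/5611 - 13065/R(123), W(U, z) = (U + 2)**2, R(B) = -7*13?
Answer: 772085568/39277 ≈ 19657.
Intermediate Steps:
R(B) = -91
W(U, z) = (2 + U)**2
y = 5712744/39277 (y = 10527/5611 - 13065/(-91) = 10527*(1/5611) - 13065*(-1/91) = 10527/5611 + 1005/7 = 5712744/39277 ≈ 145.45)
(W(122, -61) + D) + y = ((2 + 122)**2 + 4136) + 5712744/39277 = (124**2 + 4136) + 5712744/39277 = (15376 + 4136) + 5712744/39277 = 19512 + 5712744/39277 = 772085568/39277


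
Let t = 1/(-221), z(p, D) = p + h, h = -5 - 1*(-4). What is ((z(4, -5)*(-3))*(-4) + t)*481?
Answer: 294335/17 ≈ 17314.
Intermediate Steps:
h = -1 (h = -5 + 4 = -1)
z(p, D) = -1 + p (z(p, D) = p - 1 = -1 + p)
t = -1/221 ≈ -0.0045249
((z(4, -5)*(-3))*(-4) + t)*481 = (((-1 + 4)*(-3))*(-4) - 1/221)*481 = ((3*(-3))*(-4) - 1/221)*481 = (-9*(-4) - 1/221)*481 = (36 - 1/221)*481 = (7955/221)*481 = 294335/17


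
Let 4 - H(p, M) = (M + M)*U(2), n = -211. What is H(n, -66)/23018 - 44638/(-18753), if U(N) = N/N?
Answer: 30294938/12695781 ≈ 2.3862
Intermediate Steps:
U(N) = 1
H(p, M) = 4 - 2*M (H(p, M) = 4 - (M + M) = 4 - 2*M)
H(n, -66)/23018 - 44638/(-18753) = (4 - 2*(-66))/23018 - 44638/(-18753) = (4 + 132)*(1/23018) - 44638*(-1/18753) = 136*(1/23018) + 44638/18753 = 4/677 + 44638/18753 = 30294938/12695781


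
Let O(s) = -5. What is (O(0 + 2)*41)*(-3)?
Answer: 615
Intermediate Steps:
(O(0 + 2)*41)*(-3) = -5*41*(-3) = -205*(-3) = 615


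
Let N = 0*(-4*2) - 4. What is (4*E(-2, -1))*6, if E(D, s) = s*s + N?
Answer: -72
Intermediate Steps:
N = -4 (N = 0*(-8) - 4 = 0 - 4 = -4)
E(D, s) = -4 + s² (E(D, s) = s*s - 4 = s² - 4 = -4 + s²)
(4*E(-2, -1))*6 = (4*(-4 + (-1)²))*6 = (4*(-4 + 1))*6 = (4*(-3))*6 = -12*6 = -72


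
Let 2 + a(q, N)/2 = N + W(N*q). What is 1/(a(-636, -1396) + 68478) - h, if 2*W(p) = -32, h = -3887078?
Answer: 255186670701/65650 ≈ 3.8871e+6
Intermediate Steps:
W(p) = -16 (W(p) = (1/2)*(-32) = -16)
a(q, N) = -36 + 2*N (a(q, N) = -4 + 2*(N - 16) = -4 + 2*(-16 + N) = -4 + (-32 + 2*N) = -36 + 2*N)
1/(a(-636, -1396) + 68478) - h = 1/((-36 + 2*(-1396)) + 68478) - 1*(-3887078) = 1/((-36 - 2792) + 68478) + 3887078 = 1/(-2828 + 68478) + 3887078 = 1/65650 + 3887078 = 255186670701/65650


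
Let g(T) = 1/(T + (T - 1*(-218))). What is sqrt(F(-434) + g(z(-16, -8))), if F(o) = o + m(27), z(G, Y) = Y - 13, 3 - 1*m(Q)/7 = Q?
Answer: I*sqrt(1165461)/44 ≈ 24.536*I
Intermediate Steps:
m(Q) = 21 - 7*Q
z(G, Y) = -13 + Y
g(T) = 1/(218 + 2*T) (g(T) = 1/(T + (T + 218)) = 1/(T + (218 + T)) = 1/(218 + 2*T))
F(o) = -168 + o (F(o) = o + (21 - 7*27) = o + (21 - 189) = o - 168 = -168 + o)
sqrt(F(-434) + g(z(-16, -8))) = sqrt((-168 - 434) + 1/(2*(109 + (-13 - 8)))) = sqrt(-602 + 1/(2*(109 - 21))) = sqrt(-602 + (1/2)/88) = sqrt(-602 + (1/2)*(1/88)) = sqrt(-602 + 1/176) = sqrt(-105951/176) = I*sqrt(1165461)/44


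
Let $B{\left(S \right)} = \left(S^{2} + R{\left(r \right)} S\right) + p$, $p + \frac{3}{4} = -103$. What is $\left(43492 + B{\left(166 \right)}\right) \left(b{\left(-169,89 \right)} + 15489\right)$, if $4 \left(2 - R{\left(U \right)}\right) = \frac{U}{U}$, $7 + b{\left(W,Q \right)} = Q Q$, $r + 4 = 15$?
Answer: $\frac{6668427417}{4} \approx 1.6671 \cdot 10^{9}$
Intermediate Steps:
$p = - \frac{415}{4}$ ($p = - \frac{3}{4} - 103 = - \frac{415}{4} \approx -103.75$)
$r = 11$ ($r = -4 + 15 = 11$)
$b{\left(W,Q \right)} = -7 + Q^{2}$ ($b{\left(W,Q \right)} = -7 + Q Q = -7 + Q^{2}$)
$R{\left(U \right)} = \frac{7}{4}$ ($R{\left(U \right)} = 2 - \frac{U \frac{1}{U}}{4} = 2 - \frac{1}{4} = \frac{7}{4}$)
$B{\left(S \right)} = - \frac{415}{4} + S^{2} + \frac{7 S}{4}$ ($B{\left(S \right)} = \left(S^{2} + \frac{7 S}{4}\right) - \frac{415}{4} = - \frac{415}{4} + S^{2} + \frac{7 S}{4}$)
$\left(43492 + B{\left(166 \right)}\right) \left(b{\left(-169,89 \right)} + 15489\right) = \left(43492 + \left(- \frac{415}{4} + 166^{2} + \frac{7}{4} \cdot 166\right)\right) \left(\left(-7 + 89^{2}\right) + 15489\right) = \left(43492 + \left(- \frac{415}{4} + 27556 + \frac{581}{2}\right)\right) \left(\left(-7 + 7921\right) + 15489\right) = \left(43492 + \frac{110971}{4}\right) \left(7914 + 15489\right) = \frac{284939}{4} \cdot 23403 = \frac{6668427417}{4}$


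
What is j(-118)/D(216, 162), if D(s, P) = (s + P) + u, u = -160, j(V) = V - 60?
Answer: -89/109 ≈ -0.81651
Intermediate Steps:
j(V) = -60 + V
D(s, P) = -160 + P + s (D(s, P) = (s + P) - 160 = (P + s) - 160 = -160 + P + s)
j(-118)/D(216, 162) = (-60 - 118)/(-160 + 162 + 216) = -178/218 = -178*1/218 = -89/109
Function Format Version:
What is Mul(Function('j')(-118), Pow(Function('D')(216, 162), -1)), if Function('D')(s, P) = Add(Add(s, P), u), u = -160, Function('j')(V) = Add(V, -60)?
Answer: Rational(-89, 109) ≈ -0.81651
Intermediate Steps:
Function('j')(V) = Add(-60, V)
Function('D')(s, P) = Add(-160, P, s) (Function('D')(s, P) = Add(Add(s, P), -160) = Add(Add(P, s), -160) = Add(-160, P, s))
Mul(Function('j')(-118), Pow(Function('D')(216, 162), -1)) = Mul(Add(-60, -118), Pow(Add(-160, 162, 216), -1)) = Mul(-178, Pow(218, -1)) = Mul(-178, Rational(1, 218)) = Rational(-89, 109)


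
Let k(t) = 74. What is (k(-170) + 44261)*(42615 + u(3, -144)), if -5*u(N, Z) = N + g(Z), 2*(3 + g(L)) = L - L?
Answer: 1889336025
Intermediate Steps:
g(L) = -3 (g(L) = -3 + (L - L)/2 = -3 + (1/2)*0 = -3 + 0 = -3)
u(N, Z) = 3/5 - N/5 (u(N, Z) = -(N - 3)/5 = -(-3 + N)/5 = 3/5 - N/5)
(k(-170) + 44261)*(42615 + u(3, -144)) = (74 + 44261)*(42615 + (3/5 - 1/5*3)) = 44335*(42615 + (3/5 - 3/5)) = 44335*(42615 + 0) = 44335*42615 = 1889336025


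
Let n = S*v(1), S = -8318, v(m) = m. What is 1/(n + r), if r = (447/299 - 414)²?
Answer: 89401/14468871403 ≈ 6.1789e-6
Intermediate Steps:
n = -8318 (n = -8318*1 = -8318)
r = 15212508921/89401 (r = (447*(1/299) - 414)² = (447/299 - 414)² = (-123339/299)² = 15212508921/89401 ≈ 1.7016e+5)
1/(n + r) = 1/(-8318 + 15212508921/89401) = 1/(14468871403/89401) = 89401/14468871403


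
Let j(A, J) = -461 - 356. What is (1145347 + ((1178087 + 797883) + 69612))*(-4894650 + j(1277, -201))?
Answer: -15621087618843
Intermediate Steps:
j(A, J) = -817
(1145347 + ((1178087 + 797883) + 69612))*(-4894650 + j(1277, -201)) = (1145347 + ((1178087 + 797883) + 69612))*(-4894650 - 817) = (1145347 + (1975970 + 69612))*(-4895467) = (1145347 + 2045582)*(-4895467) = 3190929*(-4895467) = -15621087618843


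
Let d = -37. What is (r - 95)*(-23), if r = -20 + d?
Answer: 3496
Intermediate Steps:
r = -57 (r = -20 - 37 = -57)
(r - 95)*(-23) = (-57 - 95)*(-23) = -152*(-23) = 3496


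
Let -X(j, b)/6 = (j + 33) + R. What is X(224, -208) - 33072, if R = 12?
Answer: -34686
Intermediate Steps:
X(j, b) = -270 - 6*j (X(j, b) = -6*((j + 33) + 12) = -6*((33 + j) + 12) = -6*(45 + j) = -270 - 6*j)
X(224, -208) - 33072 = (-270 - 6*224) - 33072 = (-270 - 1344) - 33072 = -1614 - 33072 = -34686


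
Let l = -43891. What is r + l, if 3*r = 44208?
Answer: -29155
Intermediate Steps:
r = 14736 (r = (1/3)*44208 = 14736)
r + l = 14736 - 43891 = -29155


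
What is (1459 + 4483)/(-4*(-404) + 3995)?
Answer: 5942/5611 ≈ 1.0590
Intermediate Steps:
(1459 + 4483)/(-4*(-404) + 3995) = 5942/(1616 + 3995) = 5942/5611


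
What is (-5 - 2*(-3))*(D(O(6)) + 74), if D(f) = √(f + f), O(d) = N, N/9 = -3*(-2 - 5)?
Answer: 74 + 3*√42 ≈ 93.442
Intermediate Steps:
N = 189 (N = 9*(-3*(-2 - 5)) = 9*(-3*(-7)) = 9*21 = 189)
O(d) = 189
D(f) = √2*√f (D(f) = √(2*f) = √2*√f)
(-5 - 2*(-3))*(D(O(6)) + 74) = (-5 - 2*(-3))*(√2*√189 + 74) = (-5 + 6)*(√2*(3*√21) + 74) = 1*(3*√42 + 74) = 1*(74 + 3*√42) = 74 + 3*√42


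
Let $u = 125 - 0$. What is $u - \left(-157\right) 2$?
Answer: $439$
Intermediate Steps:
$u = 125$ ($u = 125 + 0 = 125$)
$u - \left(-157\right) 2 = 125 - \left(-157\right) 2 = 125 - -314 = 125 + 314 = 439$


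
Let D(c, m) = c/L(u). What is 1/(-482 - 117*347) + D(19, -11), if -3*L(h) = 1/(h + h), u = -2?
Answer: 47390483/207853 ≈ 228.00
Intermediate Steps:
L(h) = -1/(6*h) (L(h) = -1/(3*(h + h)) = -1/(2*h)/3 = -1/(6*h))
D(c, m) = 12*c (D(c, m) = c/((-⅙/(-2))) = c/((-⅙*(-½))) = c/(1/12) = c*12 = 12*c)
1/(-482 - 117*347) + D(19, -11) = 1/(-482 - 117*347) + 12*19 = (1/347)/(-599) + 228 = -1/599*1/347 + 228 = -1/207853 + 228 = 47390483/207853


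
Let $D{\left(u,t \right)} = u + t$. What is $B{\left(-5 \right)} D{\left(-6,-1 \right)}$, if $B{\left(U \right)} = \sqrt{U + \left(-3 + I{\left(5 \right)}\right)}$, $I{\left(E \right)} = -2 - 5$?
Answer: $- 7 i \sqrt{15} \approx - 27.111 i$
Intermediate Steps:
$I{\left(E \right)} = -7$ ($I{\left(E \right)} = -2 - 5 = -7$)
$D{\left(u,t \right)} = t + u$
$B{\left(U \right)} = \sqrt{-10 + U}$ ($B{\left(U \right)} = \sqrt{U - 10} = \sqrt{-10 + U}$)
$B{\left(-5 \right)} D{\left(-6,-1 \right)} = \sqrt{-10 - 5} \left(-1 - 6\right) = \sqrt{-15} \left(-7\right) = i \sqrt{15} \left(-7\right) = - 7 i \sqrt{15}$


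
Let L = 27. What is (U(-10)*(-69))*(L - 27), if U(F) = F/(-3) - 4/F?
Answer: 0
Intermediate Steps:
U(F) = -4/F - F/3 (U(F) = F*(-⅓) - 4/F = -F/3 - 4/F = -4/F - F/3)
(U(-10)*(-69))*(L - 27) = ((-4/(-10) - ⅓*(-10))*(-69))*(27 - 27) = ((-4*(-⅒) + 10/3)*(-69))*0 = ((⅖ + 10/3)*(-69))*0 = ((56/15)*(-69))*0 = -1288/5*0 = 0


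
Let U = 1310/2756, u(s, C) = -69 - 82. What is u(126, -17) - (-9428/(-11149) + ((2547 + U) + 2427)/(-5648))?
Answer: -13099531570865/86772042656 ≈ -150.96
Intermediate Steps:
u(s, C) = -151
U = 655/1378 (U = 1310*(1/2756) = 655/1378 ≈ 0.47533)
u(126, -17) - (-9428/(-11149) + ((2547 + U) + 2427)/(-5648)) = -151 - (-9428/(-11149) + ((2547 + 655/1378) + 2427)/(-5648)) = -151 - (-9428*(-1/11149) + (3510421/1378 + 2427)*(-1/5648)) = -151 - (9428/11149 + (6854827/1378)*(-1/5648)) = -151 - (9428/11149 - 6854827/7782944) = -151 - 1*(-3046870191/86772042656) = -151 + 3046870191/86772042656 = -13099531570865/86772042656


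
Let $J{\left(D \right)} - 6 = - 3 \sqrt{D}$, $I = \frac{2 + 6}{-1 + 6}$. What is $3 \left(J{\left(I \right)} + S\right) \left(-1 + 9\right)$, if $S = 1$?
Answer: $168 - \frac{144 \sqrt{10}}{5} \approx 76.926$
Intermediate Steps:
$I = \frac{8}{5} \approx 1.6$
$J{\left(D \right)} = 6 - 3 \sqrt{D}$
$3 \left(J{\left(I \right)} + S\right) \left(-1 + 9\right) = 3 \left(\left(6 - 3 \sqrt{\frac{8}{5}}\right) + 1\right) \left(-1 + 9\right) = 3 \left(\left(6 - 3 \frac{2 \sqrt{10}}{5}\right) + 1\right) 8 = 3 \left(\left(6 - \frac{6 \sqrt{10}}{5}\right) + 1\right) 8 = 3 \left(7 - \frac{6 \sqrt{10}}{5}\right) 8 = \left(21 - \frac{18 \sqrt{10}}{5}\right) 8 = 168 - \frac{144 \sqrt{10}}{5}$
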